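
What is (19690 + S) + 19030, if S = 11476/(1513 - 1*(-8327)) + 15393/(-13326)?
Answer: 211552976119/5463660 ≈ 38720.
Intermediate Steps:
S = 60919/5463660 (S = 11476/(1513 + 8327) + 15393*(-1/13326) = 11476/9840 - 5131/4442 = 11476*(1/9840) - 5131/4442 = 2869/2460 - 5131/4442 = 60919/5463660 ≈ 0.011150)
(19690 + S) + 19030 = (19690 + 60919/5463660) + 19030 = 107579526319/5463660 + 19030 = 211552976119/5463660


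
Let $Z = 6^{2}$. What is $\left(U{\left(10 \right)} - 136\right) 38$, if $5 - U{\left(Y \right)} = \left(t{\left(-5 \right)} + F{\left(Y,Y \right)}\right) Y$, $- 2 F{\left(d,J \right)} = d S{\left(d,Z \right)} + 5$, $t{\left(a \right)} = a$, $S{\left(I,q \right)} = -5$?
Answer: $-11628$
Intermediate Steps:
$Z = 36$
$F{\left(d,J \right)} = - \frac{5}{2} + \frac{5 d}{2}$ ($F{\left(d,J \right)} = - \frac{d \left(-5\right) + 5}{2} = - \frac{- 5 d + 5}{2} = - \frac{5 - 5 d}{2} = - \frac{5}{2} + \frac{5 d}{2}$)
$U{\left(Y \right)} = 5 - Y \left(- \frac{15}{2} + \frac{5 Y}{2}\right)$ ($U{\left(Y \right)} = 5 - \left(-5 + \left(- \frac{5}{2} + \frac{5 Y}{2}\right)\right) Y = 5 - \left(- \frac{15}{2} + \frac{5 Y}{2}\right) Y = 5 - Y \left(- \frac{15}{2} + \frac{5 Y}{2}\right)$)
$\left(U{\left(10 \right)} - 136\right) 38 = \left(\left(5 - \frac{5 \cdot 10^{2}}{2} + \frac{15}{2} \cdot 10\right) - 136\right) 38 = \left(\left(5 - 250 + 75\right) - 136\right) 38 = \left(-170 - 136\right) 38 = \left(-306\right) 38 = -11628$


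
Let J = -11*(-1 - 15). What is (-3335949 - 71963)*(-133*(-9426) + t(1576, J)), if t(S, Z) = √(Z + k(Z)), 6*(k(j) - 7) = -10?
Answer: -4272356142096 - 13631648*√102/3 ≈ -4.2724e+12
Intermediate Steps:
k(j) = 16/3 (k(j) = 7 + (⅙)*(-10) = 7 - 5/3 = 16/3)
J = 176 (J = -11*(-16) = 176)
t(S, Z) = √(16/3 + Z) (t(S, Z) = √(Z + 16/3) = √(16/3 + Z))
(-3335949 - 71963)*(-133*(-9426) + t(1576, J)) = (-3335949 - 71963)*(-133*(-9426) + √(48 + 9*176)/3) = -3407912*(1253658 + √(48 + 1584)/3) = -3407912*(1253658 + √1632/3) = -3407912*(1253658 + (4*√102)/3) = -3407912*(1253658 + 4*√102/3) = -4272356142096 - 13631648*√102/3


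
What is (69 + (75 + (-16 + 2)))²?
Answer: 16900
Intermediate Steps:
(69 + (75 + (-16 + 2)))² = (69 + (75 - 14))² = (69 + 61)² = 130² = 16900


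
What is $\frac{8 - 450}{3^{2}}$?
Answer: $- \frac{442}{9} \approx -49.111$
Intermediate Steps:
$\frac{8 - 450}{3^{2}} = \frac{8 - 450}{9} = \left(-442\right) \frac{1}{9} = - \frac{442}{9}$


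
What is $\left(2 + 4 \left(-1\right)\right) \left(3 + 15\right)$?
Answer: $-36$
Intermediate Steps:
$\left(2 + 4 \left(-1\right)\right) \left(3 + 15\right) = \left(2 - 4\right) 18 = \left(-2\right) 18 = -36$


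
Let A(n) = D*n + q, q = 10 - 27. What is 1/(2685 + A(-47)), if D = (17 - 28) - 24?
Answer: 1/4313 ≈ 0.00023186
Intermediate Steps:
D = -35 (D = -11 - 24 = -35)
q = -17
A(n) = -17 - 35*n (A(n) = -35*n - 17 = -17 - 35*n)
1/(2685 + A(-47)) = 1/(2685 + (-17 - 35*(-47))) = 1/(2685 + (-17 + 1645)) = 1/(2685 + 1628) = 1/4313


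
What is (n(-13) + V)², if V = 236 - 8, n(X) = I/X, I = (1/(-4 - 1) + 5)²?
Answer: 5405778576/105625 ≈ 51179.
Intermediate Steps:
I = 576/25 (I = (1/(-5) + 5)² = (-⅕ + 5)² = (24/5)² = 576/25 ≈ 23.040)
n(X) = 576/(25*X)
V = 228
(n(-13) + V)² = ((576/25)/(-13) + 228)² = ((576/25)*(-1/13) + 228)² = (-576/325 + 228)² = (73524/325)² = 5405778576/105625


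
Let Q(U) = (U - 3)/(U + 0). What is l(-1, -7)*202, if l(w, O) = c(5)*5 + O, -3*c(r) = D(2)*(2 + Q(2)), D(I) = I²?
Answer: -3434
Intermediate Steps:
Q(U) = (-3 + U)/U
c(r) = -2 (c(r) = -2²*(2 + (-3 + 2)/2)/3 = -4*(2 + (½)*(-1))/3 = -4*(2 - ½)/3 = -4*3/(3*2) = -⅓*6 = -2)
l(w, O) = -10 + O (l(w, O) = -2*5 + O = -10 + O)
l(-1, -7)*202 = (-10 - 7)*202 = -17*202 = -3434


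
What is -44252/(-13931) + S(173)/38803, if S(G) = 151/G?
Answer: 297062195169/93517674589 ≈ 3.1765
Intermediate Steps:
-44252/(-13931) + S(173)/38803 = -44252/(-13931) + (151/173)/38803 = -44252*(-1/13931) + (151*(1/173))*(1/38803) = 44252/13931 + (151/173)*(1/38803) = 44252/13931 + 151/6712919 = 297062195169/93517674589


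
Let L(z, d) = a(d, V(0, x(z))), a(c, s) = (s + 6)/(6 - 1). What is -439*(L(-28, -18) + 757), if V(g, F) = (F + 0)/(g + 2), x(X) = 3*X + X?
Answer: -327933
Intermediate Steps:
x(X) = 4*X
V(g, F) = F/(2 + g)
a(c, s) = 6/5 + s/5 (a(c, s) = (6 + s)/5 = (6 + s)*(⅕) = 6/5 + s/5)
L(z, d) = 6/5 + 2*z/5 (L(z, d) = 6/5 + ((4*z)/(2 + 0))/5 = 6/5 + ((4*z)/2)/5 = 6/5 + ((4*z)*(½))/5 = 6/5 + (2*z)/5 = 6/5 + 2*z/5)
-439*(L(-28, -18) + 757) = -439*((6/5 + (⅖)*(-28)) + 757) = -439*((6/5 - 56/5) + 757) = -439*(-10 + 757) = -439*747 = -327933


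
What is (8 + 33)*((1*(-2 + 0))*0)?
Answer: 0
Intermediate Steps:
(8 + 33)*((1*(-2 + 0))*0) = 41*((1*(-2))*0) = 41*(-2*0) = 41*0 = 0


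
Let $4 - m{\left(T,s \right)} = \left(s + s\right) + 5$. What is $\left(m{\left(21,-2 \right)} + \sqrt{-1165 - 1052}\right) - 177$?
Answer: $-174 + i \sqrt{2217} \approx -174.0 + 47.085 i$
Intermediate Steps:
$m{\left(T,s \right)} = -1 - 2 s$ ($m{\left(T,s \right)} = 4 - \left(\left(s + s\right) + 5\right) = 4 - \left(2 s + 5\right) = 4 - \left(5 + 2 s\right) = -1 - 2 s$)
$\left(m{\left(21,-2 \right)} + \sqrt{-1165 - 1052}\right) - 177 = \left(\left(-1 - -4\right) + \sqrt{-1165 - 1052}\right) - 177 = \left(\left(-1 + 4\right) + \sqrt{-2217}\right) - 177 = \left(3 + i \sqrt{2217}\right) - 177 = -174 + i \sqrt{2217}$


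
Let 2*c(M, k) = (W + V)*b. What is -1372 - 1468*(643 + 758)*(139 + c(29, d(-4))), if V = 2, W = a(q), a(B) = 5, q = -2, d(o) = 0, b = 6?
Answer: -329068252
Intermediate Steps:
W = 5
c(M, k) = 21 (c(M, k) = ((5 + 2)*6)/2 = (7*6)/2 = (½)*42 = 21)
-1372 - 1468*(643 + 758)*(139 + c(29, d(-4))) = -1372 - 1468*(643 + 758)*(139 + 21) = -1372 - 2056668*160 = -1372 - 1468*224160 = -1372 - 329066880 = -329068252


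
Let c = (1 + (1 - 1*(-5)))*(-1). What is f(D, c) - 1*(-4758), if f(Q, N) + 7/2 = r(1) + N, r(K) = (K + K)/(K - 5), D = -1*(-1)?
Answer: 4747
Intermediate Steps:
c = -7 (c = (1 + (1 + 5))*(-1) = (1 + 6)*(-1) = 7*(-1) = -7)
D = 1
r(K) = 2*K/(-5 + K) (r(K) = (2*K)/(-5 + K) = 2*K/(-5 + K))
f(Q, N) = -4 + N (f(Q, N) = -7/2 + (2*1/(-5 + 1) + N) = -7/2 + (2*1/(-4) + N) = -7/2 + (2*1*(-1/4) + N) = -7/2 + (-1/2 + N) = -4 + N)
f(D, c) - 1*(-4758) = (-4 - 7) - 1*(-4758) = -11 + 4758 = 4747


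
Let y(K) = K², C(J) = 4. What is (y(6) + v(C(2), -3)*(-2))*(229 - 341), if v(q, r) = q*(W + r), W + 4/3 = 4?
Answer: -12992/3 ≈ -4330.7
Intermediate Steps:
W = 8/3 (W = -4/3 + 4 = 8/3 ≈ 2.6667)
v(q, r) = q*(8/3 + r)
(y(6) + v(C(2), -3)*(-2))*(229 - 341) = (6² + ((⅓)*4*(8 + 3*(-3)))*(-2))*(229 - 341) = (36 + ((⅓)*4*(8 - 9))*(-2))*(-112) = (36 + ((⅓)*4*(-1))*(-2))*(-112) = (36 - 4/3*(-2))*(-112) = (36 + 8/3)*(-112) = (116/3)*(-112) = -12992/3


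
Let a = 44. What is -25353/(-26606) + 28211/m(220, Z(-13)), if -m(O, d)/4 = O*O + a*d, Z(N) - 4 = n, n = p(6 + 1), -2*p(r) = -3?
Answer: 2091150319/2588338104 ≈ 0.80791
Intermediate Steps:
p(r) = 3/2 (p(r) = -½*(-3) = 3/2)
n = 3/2 ≈ 1.5000
Z(N) = 11/2 (Z(N) = 4 + 3/2 = 11/2)
m(O, d) = -176*d - 4*O² (m(O, d) = -4*(O*O + 44*d) = -4*(O² + 44*d) = -176*d - 4*O²)
-25353/(-26606) + 28211/m(220, Z(-13)) = -25353/(-26606) + 28211/(-176*11/2 - 4*220²) = -25353*(-1/26606) + 28211/(-968 - 4*48400) = 25353/26606 + 28211/(-968 - 193600) = 25353/26606 + 28211/(-194568) = 25353/26606 + 28211*(-1/194568) = 25353/26606 - 28211/194568 = 2091150319/2588338104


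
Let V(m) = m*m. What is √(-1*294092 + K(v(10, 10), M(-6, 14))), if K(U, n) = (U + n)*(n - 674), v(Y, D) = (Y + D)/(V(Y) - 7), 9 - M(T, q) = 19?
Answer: 2*I*√69047633/31 ≈ 536.1*I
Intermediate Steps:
V(m) = m²
M(T, q) = -10 (M(T, q) = 9 - 1*19 = 9 - 19 = -10)
v(Y, D) = (D + Y)/(-7 + Y²) (v(Y, D) = (Y + D)/(Y² - 7) = (D + Y)/(-7 + Y²))
K(U, n) = (-674 + n)*(U + n) (K(U, n) = (U + n)*(-674 + n) = (-674 + n)*(U + n))
√(-1*294092 + K(v(10, 10), M(-6, 14))) = √(-1*294092 + ((-10)² - 674*(10 + 10)/(-7 + 10²) - 674*(-10) + ((10 + 10)/(-7 + 10²))*(-10))) = √(-294092 + (100 - 674*20/(-7 + 100) + 6740 + (20/(-7 + 100))*(-10))) = √(-294092 + (100 - 674*20/93 + 6740 + (20/93)*(-10))) = √(-294092 + (100 - 13480/93 + 6740 - 200/93)) = √(-294092 + 207480/31) = √(-8909372/31) = 2*I*√69047633/31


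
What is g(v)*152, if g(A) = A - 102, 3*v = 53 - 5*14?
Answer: -49096/3 ≈ -16365.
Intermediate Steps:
v = -17/3 (v = (53 - 5*14)/3 = (53 - 70)/3 = (1/3)*(-17) = -17/3 ≈ -5.6667)
g(A) = -102 + A
g(v)*152 = (-102 - 17/3)*152 = -323/3*152 = -49096/3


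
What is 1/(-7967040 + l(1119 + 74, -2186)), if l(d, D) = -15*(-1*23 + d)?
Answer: -1/7984590 ≈ -1.2524e-7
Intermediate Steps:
l(d, D) = 345 - 15*d (l(d, D) = -15*(-23 + d) = 345 - 15*d)
1/(-7967040 + l(1119 + 74, -2186)) = 1/(-7967040 + (345 - 15*(1119 + 74))) = 1/(-7967040 + (345 - 15*1193)) = 1/(-7967040 + (345 - 17895)) = 1/(-7967040 - 17550) = 1/(-7984590) = -1/7984590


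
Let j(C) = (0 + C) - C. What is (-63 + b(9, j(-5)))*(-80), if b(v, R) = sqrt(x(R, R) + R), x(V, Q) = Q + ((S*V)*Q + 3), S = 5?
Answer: 5040 - 80*sqrt(3) ≈ 4901.4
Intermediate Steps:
x(V, Q) = 3 + Q + 5*Q*V (x(V, Q) = Q + ((5*V)*Q + 3) = Q + (5*Q*V + 3) = Q + (3 + 5*Q*V) = 3 + Q + 5*Q*V)
j(C) = 0 (j(C) = C - C = 0)
b(v, R) = sqrt(3 + 2*R + 5*R**2) (b(v, R) = sqrt((3 + R + 5*R*R) + R) = sqrt((3 + R + 5*R**2) + R) = sqrt(3 + 2*R + 5*R**2))
(-63 + b(9, j(-5)))*(-80) = (-63 + sqrt(3 + 2*0 + 5*0**2))*(-80) = (-63 + sqrt(3 + 0 + 5*0))*(-80) = (-63 + sqrt(3 + 0 + 0))*(-80) = (-63 + sqrt(3))*(-80) = 5040 - 80*sqrt(3)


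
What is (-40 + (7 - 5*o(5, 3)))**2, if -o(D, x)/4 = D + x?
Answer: 16129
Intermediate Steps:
o(D, x) = -4*D - 4*x (o(D, x) = -4*(D + x) = -4*D - 4*x)
(-40 + (7 - 5*o(5, 3)))**2 = (-40 + (7 - 5*(-4*5 - 4*3)))**2 = (-40 + (7 - 5*(-20 - 12)))**2 = (-40 + (7 - 5*(-32)))**2 = (-40 + (7 + 160))**2 = (-40 + 167)**2 = 127**2 = 16129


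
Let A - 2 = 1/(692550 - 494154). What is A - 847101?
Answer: -168061053203/198396 ≈ -8.4710e+5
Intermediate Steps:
A = 396793/198396 (A = 2 + 1/(692550 - 494154) = 2 + 1/198396 = 396793/198396 ≈ 2.0000)
A - 847101 = 396793/198396 - 847101 = -168061053203/198396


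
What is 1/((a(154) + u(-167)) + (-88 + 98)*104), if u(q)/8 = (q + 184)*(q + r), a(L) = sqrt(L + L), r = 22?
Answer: -4670/87235523 - sqrt(77)/174471046 ≈ -5.3584e-5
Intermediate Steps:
a(L) = sqrt(2)*sqrt(L) (a(L) = sqrt(2*L) = sqrt(2)*sqrt(L))
u(q) = 8*(22 + q)*(184 + q) (u(q) = 8*((q + 184)*(q + 22)) = 8*((184 + q)*(22 + q)) = 8*((22 + q)*(184 + q)) = 8*(22 + q)*(184 + q))
1/((a(154) + u(-167)) + (-88 + 98)*104) = 1/((sqrt(2)*sqrt(154) + (32384 + 8*(-167)**2 + 1648*(-167))) + (-88 + 98)*104) = 1/((2*sqrt(77) + (32384 + 8*27889 - 275216)) + 10*104) = 1/((2*sqrt(77) + (32384 + 223112 - 275216)) + 1040) = 1/((2*sqrt(77) - 19720) + 1040) = 1/((-19720 + 2*sqrt(77)) + 1040) = 1/(-18680 + 2*sqrt(77))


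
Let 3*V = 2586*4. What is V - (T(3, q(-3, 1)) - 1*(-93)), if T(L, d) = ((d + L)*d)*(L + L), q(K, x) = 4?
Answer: 3187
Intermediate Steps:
T(L, d) = 2*L*d*(L + d) (T(L, d) = ((L + d)*d)*(2*L) = (d*(L + d))*(2*L) = 2*L*d*(L + d))
V = 3448 (V = (2586*4)/3 = (⅓)*10344 = 3448)
V - (T(3, q(-3, 1)) - 1*(-93)) = 3448 - (2*3*4*(3 + 4) - 1*(-93)) = 3448 - (2*3*4*7 + 93) = 3448 - (168 + 93) = 3448 - 1*261 = 3448 - 261 = 3187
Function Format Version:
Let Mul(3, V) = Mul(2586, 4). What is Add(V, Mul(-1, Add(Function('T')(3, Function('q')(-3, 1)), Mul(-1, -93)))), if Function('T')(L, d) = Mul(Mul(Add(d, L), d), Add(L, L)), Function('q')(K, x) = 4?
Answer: 3187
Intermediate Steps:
Function('T')(L, d) = Mul(2, L, d, Add(L, d)) (Function('T')(L, d) = Mul(Mul(Add(L, d), d), Mul(2, L)) = Mul(Mul(d, Add(L, d)), Mul(2, L)) = Mul(2, L, d, Add(L, d)))
V = 3448 (V = Mul(Rational(1, 3), Mul(2586, 4)) = Mul(Rational(1, 3), 10344) = 3448)
Add(V, Mul(-1, Add(Function('T')(3, Function('q')(-3, 1)), Mul(-1, -93)))) = Add(3448, Mul(-1, Add(Mul(2, 3, 4, Add(3, 4)), Mul(-1, -93)))) = Add(3448, Mul(-1, Add(Mul(2, 3, 4, 7), 93))) = Add(3448, Mul(-1, Add(168, 93))) = Add(3448, Mul(-1, 261)) = Add(3448, -261) = 3187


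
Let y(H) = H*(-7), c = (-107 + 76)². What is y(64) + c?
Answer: 513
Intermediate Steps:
c = 961 (c = (-31)² = 961)
y(H) = -7*H
y(64) + c = -7*64 + 961 = -448 + 961 = 513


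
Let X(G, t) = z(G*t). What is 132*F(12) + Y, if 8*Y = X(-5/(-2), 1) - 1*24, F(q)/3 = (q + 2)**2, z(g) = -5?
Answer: 620899/8 ≈ 77612.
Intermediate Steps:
X(G, t) = -5
F(q) = 3*(2 + q)**2 (F(q) = 3*(q + 2)**2 = 3*(2 + q)**2)
Y = -29/8 (Y = (-5 - 1*24)/8 = (-5 - 24)/8 = (1/8)*(-29) = -29/8 ≈ -3.6250)
132*F(12) + Y = 132*(3*(2 + 12)**2) - 29/8 = 132*(3*14**2) - 29/8 = 132*(3*196) - 29/8 = 132*588 - 29/8 = 77616 - 29/8 = 620899/8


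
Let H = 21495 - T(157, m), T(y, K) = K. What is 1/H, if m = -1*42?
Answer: 1/21537 ≈ 4.6432e-5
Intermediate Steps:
m = -42
H = 21537 (H = 21495 - 1*(-42) = 21495 + 42 = 21537)
1/H = 1/21537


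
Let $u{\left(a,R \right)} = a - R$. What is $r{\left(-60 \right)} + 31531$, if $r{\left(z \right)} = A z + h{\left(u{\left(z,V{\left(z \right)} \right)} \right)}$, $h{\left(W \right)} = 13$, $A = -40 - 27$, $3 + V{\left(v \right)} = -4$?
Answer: $35564$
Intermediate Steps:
$V{\left(v \right)} = -7$ ($V{\left(v \right)} = -3 - 4 = -7$)
$A = -67$
$r{\left(z \right)} = 13 - 67 z$ ($r{\left(z \right)} = - 67 z + 13 = 13 - 67 z$)
$r{\left(-60 \right)} + 31531 = \left(13 - -4020\right) + 31531 = \left(13 + 4020\right) + 31531 = 4033 + 31531 = 35564$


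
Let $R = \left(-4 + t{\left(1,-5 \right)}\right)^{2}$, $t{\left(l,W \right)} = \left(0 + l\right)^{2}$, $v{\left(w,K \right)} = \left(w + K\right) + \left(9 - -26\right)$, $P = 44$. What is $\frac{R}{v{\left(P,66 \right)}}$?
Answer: $\frac{9}{145} \approx 0.062069$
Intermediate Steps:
$v{\left(w,K \right)} = 35 + K + w$ ($v{\left(w,K \right)} = \left(K + w\right) + \left(9 + 26\right) = \left(K + w\right) + 35 = 35 + K + w$)
$t{\left(l,W \right)} = l^{2}$
$R = 9$ ($R = \left(-4 + 1^{2}\right)^{2} = \left(-4 + 1\right)^{2} = \left(-3\right)^{2} = 9$)
$\frac{R}{v{\left(P,66 \right)}} = \frac{9}{35 + 66 + 44} = \frac{9}{145}$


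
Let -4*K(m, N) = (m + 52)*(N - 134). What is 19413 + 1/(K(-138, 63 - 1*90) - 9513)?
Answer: 503747935/25949 ≈ 19413.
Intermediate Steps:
K(m, N) = -(-134 + N)*(52 + m)/4 (K(m, N) = -(m + 52)*(N - 134)/4 = -(52 + m)*(-134 + N)/4 = -(-134 + N)*(52 + m)/4)
19413 + 1/(K(-138, 63 - 1*90) - 9513) = 19413 + 1/((1742 - 13*(63 - 1*90) + (67/2)*(-138) - ¼*(63 - 1*90)*(-138)) - 9513) = 19413 + 1/((1742 - 13*(63 - 90) - 4623 - ¼*(63 - 90)*(-138)) - 9513) = 19413 + 1/((1742 - 13*(-27) - 4623 - ¼*(-27)*(-138)) - 9513) = 19413 + 1/((1742 + 351 - 4623 - 1863/2) - 9513) = 19413 + 1/(-6923/2 - 9513) = 19413 + 1/(-25949/2) = 19413 - 2/25949 = 503747935/25949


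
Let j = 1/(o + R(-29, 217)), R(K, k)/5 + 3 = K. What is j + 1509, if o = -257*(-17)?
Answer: 6351382/4209 ≈ 1509.0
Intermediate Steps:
R(K, k) = -15 + 5*K
o = 4369
j = 1/4209 (j = 1/(4369 + (-15 + 5*(-29))) = 1/(4369 + (-15 - 145)) = 1/(4369 - 160) = 1/4209 ≈ 0.00023759)
j + 1509 = 1/4209 + 1509 = 6351382/4209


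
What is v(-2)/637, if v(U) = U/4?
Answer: -1/1274 ≈ -0.00078493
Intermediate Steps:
v(U) = U/4 (v(U) = U*(¼) = U/4)
v(-2)/637 = ((¼)*(-2))/637 = -½*1/637 = -1/1274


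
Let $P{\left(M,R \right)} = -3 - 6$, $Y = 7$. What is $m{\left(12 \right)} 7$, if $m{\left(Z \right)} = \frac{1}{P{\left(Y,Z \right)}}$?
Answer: $- \frac{7}{9} \approx -0.77778$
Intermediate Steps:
$P{\left(M,R \right)} = -9$ ($P{\left(M,R \right)} = -3 - 6 = -9$)
$m{\left(Z \right)} = - \frac{1}{9}$ ($m{\left(Z \right)} = \frac{1}{-9} = - \frac{1}{9}$)
$m{\left(12 \right)} 7 = \left(- \frac{1}{9}\right) 7 = - \frac{7}{9}$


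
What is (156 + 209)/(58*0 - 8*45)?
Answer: -73/72 ≈ -1.0139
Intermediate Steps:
(156 + 209)/(58*0 - 8*45) = 365/(0 - 360) = 365/(-360) = 365*(-1/360) = -73/72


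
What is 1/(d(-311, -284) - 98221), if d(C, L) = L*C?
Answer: -1/9897 ≈ -0.00010104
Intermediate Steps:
d(C, L) = C*L
1/(d(-311, -284) - 98221) = 1/(-311*(-284) - 98221) = 1/(88324 - 98221) = 1/(-9897) = -1/9897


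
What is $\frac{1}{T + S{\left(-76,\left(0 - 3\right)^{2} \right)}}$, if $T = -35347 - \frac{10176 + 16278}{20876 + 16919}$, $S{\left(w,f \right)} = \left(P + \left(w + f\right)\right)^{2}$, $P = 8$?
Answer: $- \frac{37795}{1204401924} \approx -3.1381 \cdot 10^{-5}$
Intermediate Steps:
$S{\left(w,f \right)} = \left(8 + f + w\right)^{2}$ ($S{\left(w,f \right)} = \left(8 + \left(w + f\right)\right)^{2} = \left(8 + \left(f + w\right)\right)^{2} = \left(8 + f + w\right)^{2}$)
$T = - \frac{1335966319}{37795}$ ($T = -35347 - \frac{26454}{37795} = - \frac{1335966319}{37795} \approx -35348.0$)
$\frac{1}{T + S{\left(-76,\left(0 - 3\right)^{2} \right)}} = \frac{1}{- \frac{1335966319}{37795} + \left(8 + \left(0 - 3\right)^{2} - 76\right)^{2}} = \frac{1}{- \frac{1335966319}{37795} + \left(8 + \left(-3\right)^{2} - 76\right)^{2}} = \frac{1}{- \frac{1335966319}{37795} + \left(8 + 9 - 76\right)^{2}} = \frac{1}{- \frac{1335966319}{37795} + \left(-59\right)^{2}} = \frac{1}{- \frac{1335966319}{37795} + 3481} = \frac{1}{- \frac{1204401924}{37795}} = - \frac{37795}{1204401924}$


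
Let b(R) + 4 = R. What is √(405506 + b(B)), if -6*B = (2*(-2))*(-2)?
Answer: √3649506/3 ≈ 636.79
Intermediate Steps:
B = -4/3 (B = -2*(-2)*(-2)/6 = -(-2)*(-2)/3 = -⅙*8 = -4/3 ≈ -1.3333)
b(R) = -4 + R
√(405506 + b(B)) = √(405506 + (-4 - 4/3)) = √(405506 - 16/3) = √(1216502/3) = √3649506/3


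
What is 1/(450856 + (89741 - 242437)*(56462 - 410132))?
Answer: 1/54004445176 ≈ 1.8517e-11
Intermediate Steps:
1/(450856 + (89741 - 242437)*(56462 - 410132)) = 1/(450856 - 152696*(-353670)) = 1/(450856 + 54003994320) = 1/54004445176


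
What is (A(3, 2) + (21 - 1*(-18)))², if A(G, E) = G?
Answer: 1764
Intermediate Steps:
(A(3, 2) + (21 - 1*(-18)))² = (3 + (21 - 1*(-18)))² = (3 + (21 + 18))² = (3 + 39)² = 42² = 1764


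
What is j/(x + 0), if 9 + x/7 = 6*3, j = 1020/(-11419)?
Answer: -340/239799 ≈ -0.0014179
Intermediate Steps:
j = -1020/11419 (j = 1020*(-1/11419) = -1020/11419 ≈ -0.089325)
x = 63 (x = -63 + 7*(6*3) = -63 + 7*18 = -63 + 126 = 63)
j/(x + 0) = -1020/(11419*(63 + 0)) = -1020/11419/63 = -1020/11419*1/63 = -340/239799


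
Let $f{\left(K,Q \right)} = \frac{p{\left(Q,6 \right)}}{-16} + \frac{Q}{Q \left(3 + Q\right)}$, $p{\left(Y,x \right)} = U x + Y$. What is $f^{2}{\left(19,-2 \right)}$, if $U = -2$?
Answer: $\frac{225}{64} \approx 3.5156$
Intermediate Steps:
$p{\left(Y,x \right)} = Y - 2 x$ ($p{\left(Y,x \right)} = - 2 x + Y = Y - 2 x$)
$f{\left(K,Q \right)} = \frac{3}{4} + \frac{1}{3 + Q} - \frac{Q}{16}$ ($f{\left(K,Q \right)} = \frac{Q - 12}{-16} + \frac{Q}{Q \left(3 + Q\right)} = \left(Q - 12\right) \left(- \frac{1}{16}\right) + Q \frac{1}{Q \left(3 + Q\right)} = \left(-12 + Q\right) \left(- \frac{1}{16}\right) + \frac{1}{3 + Q} = \left(\frac{3}{4} - \frac{Q}{16}\right) + \frac{1}{3 + Q} = \frac{3}{4} + \frac{1}{3 + Q} - \frac{Q}{16}$)
$f^{2}{\left(19,-2 \right)} = \left(\frac{52 - \left(-2\right)^{2} + 9 \left(-2\right)}{16 \left(3 - 2\right)}\right)^{2} = \left(\frac{52 - 4 - 18}{16 \cdot 1}\right)^{2} = \left(\frac{1}{16} \cdot 1 \left(52 - 4 - 18\right)\right)^{2} = \left(\frac{1}{16} \cdot 1 \cdot 30\right)^{2} = \left(\frac{15}{8}\right)^{2} = \frac{225}{64}$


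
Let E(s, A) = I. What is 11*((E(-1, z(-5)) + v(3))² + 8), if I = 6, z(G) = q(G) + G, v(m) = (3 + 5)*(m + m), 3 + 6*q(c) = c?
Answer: 32164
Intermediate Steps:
q(c) = -½ + c/6
v(m) = 16*m (v(m) = 8*(2*m) = 16*m)
z(G) = -½ + 7*G/6 (z(G) = (-½ + G/6) + G = -½ + 7*G/6)
E(s, A) = 6
11*((E(-1, z(-5)) + v(3))² + 8) = 11*((6 + 16*3)² + 8) = 11*((6 + 48)² + 8) = 11*(54² + 8) = 11*(2916 + 8) = 11*2924 = 32164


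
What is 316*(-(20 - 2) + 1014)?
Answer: 314736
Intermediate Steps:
316*(-(20 - 2) + 1014) = 316*(-1*18 + 1014) = 316*(-18 + 1014) = 316*996 = 314736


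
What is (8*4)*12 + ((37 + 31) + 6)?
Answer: 458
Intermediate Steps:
(8*4)*12 + ((37 + 31) + 6) = 32*12 + (68 + 6) = 384 + 74 = 458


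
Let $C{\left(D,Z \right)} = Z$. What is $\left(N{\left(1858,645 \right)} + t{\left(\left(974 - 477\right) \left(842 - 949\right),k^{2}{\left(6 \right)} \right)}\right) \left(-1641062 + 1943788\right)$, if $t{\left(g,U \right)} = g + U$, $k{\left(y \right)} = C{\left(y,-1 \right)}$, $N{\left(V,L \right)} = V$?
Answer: $-15535898320$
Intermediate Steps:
$k{\left(y \right)} = -1$
$t{\left(g,U \right)} = U + g$
$\left(N{\left(1858,645 \right)} + t{\left(\left(974 - 477\right) \left(842 - 949\right),k^{2}{\left(6 \right)} \right)}\right) \left(-1641062 + 1943788\right) = \left(1858 + \left(\left(-1\right)^{2} + \left(974 - 477\right) \left(842 - 949\right)\right)\right) \left(-1641062 + 1943788\right) = \left(1858 + \left(1 + 497 \left(-107\right)\right)\right) 302726 = \left(1858 + \left(1 - 53179\right)\right) 302726 = \left(1858 - 53178\right) 302726 = \left(-51320\right) 302726 = -15535898320$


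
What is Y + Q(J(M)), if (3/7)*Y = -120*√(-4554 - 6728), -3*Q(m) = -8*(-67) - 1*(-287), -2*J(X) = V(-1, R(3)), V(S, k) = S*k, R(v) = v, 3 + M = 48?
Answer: -823/3 - 280*I*√11282 ≈ -274.33 - 29741.0*I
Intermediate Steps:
M = 45 (M = -3 + 48 = 45)
J(X) = 3/2 (J(X) = -(-1)*3/2 = -½*(-3) = 3/2)
Q(m) = -823/3 (Q(m) = -(-8*(-67) - 1*(-287))/3 = -(536 + 287)/3 = -⅓*823 = -823/3)
Y = -280*I*√11282 (Y = 7*(-120*√(-4554 - 6728))/3 = 7*(-120*I*√11282)/3 = -280*I*√11282 ≈ -29741.0*I)
Y + Q(J(M)) = -280*I*√11282 - 823/3 = -823/3 - 280*I*√11282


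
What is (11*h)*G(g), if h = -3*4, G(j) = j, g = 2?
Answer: -264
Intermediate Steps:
h = -12
(11*h)*G(g) = (11*(-12))*2 = -132*2 = -264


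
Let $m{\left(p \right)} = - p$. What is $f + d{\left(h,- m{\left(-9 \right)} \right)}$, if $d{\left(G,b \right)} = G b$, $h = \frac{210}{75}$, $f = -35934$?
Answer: $- \frac{179796}{5} \approx -35959.0$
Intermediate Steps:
$h = \frac{14}{5}$ ($h = 210 \cdot \frac{1}{75} = \frac{14}{5} \approx 2.8$)
$f + d{\left(h,- m{\left(-9 \right)} \right)} = -35934 + \frac{14 \left(- \left(-1\right) \left(-9\right)\right)}{5} = -35934 + \frac{14 \left(\left(-1\right) 9\right)}{5} = -35934 + \frac{14}{5} \left(-9\right) = -35934 - \frac{126}{5} = - \frac{179796}{5}$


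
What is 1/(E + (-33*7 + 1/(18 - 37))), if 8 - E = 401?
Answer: -19/11857 ≈ -0.0016024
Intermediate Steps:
E = -393 (E = 8 - 1*401 = 8 - 401 = -393)
1/(E + (-33*7 + 1/(18 - 37))) = 1/(-393 + (-33*7 + 1/(18 - 37))) = 1/(-393 + (-231 + 1/(-19))) = 1/(-393 + (-231 - 1/19)) = 1/(-393 - 4390/19) = 1/(-11857/19) = -19/11857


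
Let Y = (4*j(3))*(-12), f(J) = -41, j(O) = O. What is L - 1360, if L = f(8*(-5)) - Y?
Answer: -1257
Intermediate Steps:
Y = -144 (Y = (4*3)*(-12) = 12*(-12) = -144)
L = 103 (L = -41 - 1*(-144) = -41 + 144 = 103)
L - 1360 = 103 - 1360 = -1257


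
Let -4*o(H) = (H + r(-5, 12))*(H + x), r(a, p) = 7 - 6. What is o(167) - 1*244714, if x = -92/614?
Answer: -77278564/307 ≈ -2.5172e+5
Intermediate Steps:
r(a, p) = 1
x = -46/307 (x = -92*1/614 = -46/307 ≈ -0.14984)
o(H) = -(1 + H)*(-46/307 + H)/4 (o(H) = -(H + 1)*(H - 46/307)/4 = -(1 + H)*(-46/307 + H)/4)
o(167) - 1*244714 = (23/614 - 261/1228*167 - ¼*167²) - 1*244714 = (23/614 - 43587/1228 - ¼*27889) - 244714 = (23/614 - 43587/1228 - 27889/4) - 244714 = -2151366/307 - 244714 = -77278564/307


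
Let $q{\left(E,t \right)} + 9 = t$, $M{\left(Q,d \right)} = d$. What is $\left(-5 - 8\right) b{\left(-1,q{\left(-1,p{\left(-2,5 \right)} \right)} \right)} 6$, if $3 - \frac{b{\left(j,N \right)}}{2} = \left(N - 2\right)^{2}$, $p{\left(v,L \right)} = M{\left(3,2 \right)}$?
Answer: $12168$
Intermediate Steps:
$p{\left(v,L \right)} = 2$
$q{\left(E,t \right)} = -9 + t$
$b{\left(j,N \right)} = 6 - 2 \left(-2 + N\right)^{2}$ ($b{\left(j,N \right)} = 6 - 2 \left(N - 2\right)^{2} = 6 - 2 \left(-2 + N\right)^{2}$)
$\left(-5 - 8\right) b{\left(-1,q{\left(-1,p{\left(-2,5 \right)} \right)} \right)} 6 = \left(-5 - 8\right) \left(6 - 2 \left(-2 + \left(-9 + 2\right)\right)^{2}\right) 6 = - 13 \left(6 - 2 \left(-2 - 7\right)^{2}\right) 6 = - 13 \left(6 - 2 \left(-9\right)^{2}\right) 6 = - 13 \left(6 - 162\right) 6 = \left(-13\right) \left(-156\right) 6 = 2028 \cdot 6 = 12168$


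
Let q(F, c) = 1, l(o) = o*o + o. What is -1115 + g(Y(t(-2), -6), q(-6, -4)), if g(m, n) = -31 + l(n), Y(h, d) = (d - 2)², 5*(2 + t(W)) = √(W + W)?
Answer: -1144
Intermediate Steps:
l(o) = o + o² (l(o) = o² + o = o + o²)
t(W) = -2 + √2*√W/5 (t(W) = -2 + √(W + W)/5 = -2 + √(2*W)/5 = -2 + (√2*√W)/5 = -2 + √2*√W/5)
Y(h, d) = (-2 + d)²
g(m, n) = -31 + n*(1 + n)
-1115 + g(Y(t(-2), -6), q(-6, -4)) = -1115 + (-31 + 1*(1 + 1)) = -1115 + (-31 + 1*2) = -1115 + (-31 + 2) = -1115 - 29 = -1144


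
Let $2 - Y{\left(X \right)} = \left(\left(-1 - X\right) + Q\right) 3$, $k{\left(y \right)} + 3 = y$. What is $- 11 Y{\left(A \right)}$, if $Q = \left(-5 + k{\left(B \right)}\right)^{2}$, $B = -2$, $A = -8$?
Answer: $3509$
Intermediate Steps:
$k{\left(y \right)} = -3 + y$
$Q = 100$ ($Q = \left(-5 - 5\right)^{2} = \left(-10\right)^{2} = 100$)
$Y{\left(X \right)} = -295 + 3 X$ ($Y{\left(X \right)} = 2 - \left(\left(-1 - X\right) + 100\right) 3 = 2 - \left(99 - X\right) 3 = 2 - \left(297 - 3 X\right) = 2 + \left(-297 + 3 X\right) = -295 + 3 X$)
$- 11 Y{\left(A \right)} = - 11 \left(-295 + 3 \left(-8\right)\right) = - 11 \left(-295 - 24\right) = \left(-11\right) \left(-319\right) = 3509$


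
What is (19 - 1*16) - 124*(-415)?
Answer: 51463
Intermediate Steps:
(19 - 1*16) - 124*(-415) = (19 - 16) + 51460 = 3 + 51460 = 51463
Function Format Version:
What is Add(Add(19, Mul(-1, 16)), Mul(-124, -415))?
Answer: 51463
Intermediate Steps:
Add(Add(19, Mul(-1, 16)), Mul(-124, -415)) = Add(Add(19, -16), 51460) = Add(3, 51460) = 51463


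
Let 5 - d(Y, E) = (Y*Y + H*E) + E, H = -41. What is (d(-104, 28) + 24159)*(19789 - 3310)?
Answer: 238418172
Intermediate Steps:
d(Y, E) = 5 - Y² + 40*E (d(Y, E) = 5 - ((Y*Y - 41*E) + E) = 5 - ((Y² - 41*E) + E) = 5 - (Y² - 40*E) = 5 + (-Y² + 40*E) = 5 - Y² + 40*E)
(d(-104, 28) + 24159)*(19789 - 3310) = ((5 - 1*(-104)² + 40*28) + 24159)*(19789 - 3310) = ((5 - 1*10816 + 1120) + 24159)*16479 = ((5 - 10816 + 1120) + 24159)*16479 = (-9691 + 24159)*16479 = 14468*16479 = 238418172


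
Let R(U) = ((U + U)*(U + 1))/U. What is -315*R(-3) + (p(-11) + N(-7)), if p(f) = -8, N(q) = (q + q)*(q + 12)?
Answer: 1182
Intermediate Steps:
N(q) = 2*q*(12 + q) (N(q) = (2*q)*(12 + q) = 2*q*(12 + q))
R(U) = 2 + 2*U (R(U) = ((2*U)*(1 + U))/U = (2*U*(1 + U))/U = 2 + 2*U)
-315*R(-3) + (p(-11) + N(-7)) = -315*(2 + 2*(-3)) + (-8 + 2*(-7)*(12 - 7)) = -315*(2 - 6) + (-8 + 2*(-7)*5) = -315*(-4) + (-8 - 70) = 1260 - 78 = 1182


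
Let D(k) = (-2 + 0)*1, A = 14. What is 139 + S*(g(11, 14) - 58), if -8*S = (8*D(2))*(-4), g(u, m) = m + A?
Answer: 379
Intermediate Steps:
D(k) = -2 (D(k) = -2*1 = -2)
g(u, m) = 14 + m (g(u, m) = m + 14 = 14 + m)
S = -8 (S = -8*(-2)*(-4)/8 = -(-2)*(-4) = -⅛*64 = -8)
139 + S*(g(11, 14) - 58) = 139 - 8*((14 + 14) - 58) = 139 - 8*(28 - 58) = 139 - 8*(-30) = 139 + 240 = 379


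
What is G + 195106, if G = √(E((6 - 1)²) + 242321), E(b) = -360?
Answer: 195106 + √241961 ≈ 1.9560e+5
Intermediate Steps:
G = √241961 (G = √(-360 + 242321) = √241961 ≈ 491.90)
G + 195106 = √241961 + 195106 = 195106 + √241961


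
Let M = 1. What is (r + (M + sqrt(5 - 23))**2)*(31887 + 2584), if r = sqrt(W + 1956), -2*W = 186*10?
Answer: -586007 + 103413*sqrt(114) + 206826*I*sqrt(2) ≈ 5.1814e+5 + 2.925e+5*I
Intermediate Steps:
W = -930 (W = -93*10 = -1/2*1860 = -930)
r = 3*sqrt(114) (r = sqrt(-930 + 1956) = sqrt(1026) = 3*sqrt(114) ≈ 32.031)
(r + (M + sqrt(5 - 23))**2)*(31887 + 2584) = (3*sqrt(114) + (1 + sqrt(5 - 23))**2)*(31887 + 2584) = (3*sqrt(114) + (1 + sqrt(-18))**2)*34471 = (3*sqrt(114) + (1 + 3*I*sqrt(2))**2)*34471 = ((1 + 3*I*sqrt(2))**2 + 3*sqrt(114))*34471 = 34471*(1 + 3*I*sqrt(2))**2 + 103413*sqrt(114)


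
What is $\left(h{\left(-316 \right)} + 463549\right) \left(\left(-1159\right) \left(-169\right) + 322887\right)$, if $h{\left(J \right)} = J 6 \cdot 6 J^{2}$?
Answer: $-589048830742706$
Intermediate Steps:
$h{\left(J \right)} = 36 J^{3}$ ($h{\left(J \right)} = 6 J 6 J^{2} = 36 J^{3}$)
$\left(h{\left(-316 \right)} + 463549\right) \left(\left(-1159\right) \left(-169\right) + 322887\right) = \left(36 \left(-316\right)^{3} + 463549\right) \left(\left(-1159\right) \left(-169\right) + 322887\right) = \left(36 \left(-31554496\right) + 463549\right) \left(195871 + 322887\right) = \left(-1135961856 + 463549\right) 518758 = \left(-1135498307\right) 518758 = -589048830742706$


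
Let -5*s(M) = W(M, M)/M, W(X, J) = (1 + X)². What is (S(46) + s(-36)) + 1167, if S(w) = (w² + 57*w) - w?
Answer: 211169/36 ≈ 5865.8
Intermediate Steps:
S(w) = w² + 56*w
s(M) = -(1 + M)²/(5*M)
(S(46) + s(-36)) + 1167 = (46*(56 + 46) - ⅕*(1 - 36)²/(-36)) + 1167 = (46*102 - ⅕*(-1/36)*(-35)²) + 1167 = (4692 - ⅕*(-1/36)*1225) + 1167 = (4692 + 245/36) + 1167 = 169157/36 + 1167 = 211169/36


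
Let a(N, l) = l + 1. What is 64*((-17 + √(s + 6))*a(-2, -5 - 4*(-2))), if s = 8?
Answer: -4352 + 256*√14 ≈ -3394.1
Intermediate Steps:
a(N, l) = 1 + l
64*((-17 + √(s + 6))*a(-2, -5 - 4*(-2))) = 64*((-17 + √(8 + 6))*(1 + (-5 - 4*(-2)))) = 64*((-17 + √14)*(1 + (-5 + 8))) = 64*((-17 + √14)*(1 + 3)) = 64*((-17 + √14)*4) = 64*(-68 + 4*√14) = -4352 + 256*√14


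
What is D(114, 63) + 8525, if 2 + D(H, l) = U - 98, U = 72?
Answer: 8497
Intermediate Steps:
D(H, l) = -28 (D(H, l) = -2 + (72 - 98) = -2 - 26 = -28)
D(114, 63) + 8525 = -28 + 8525 = 8497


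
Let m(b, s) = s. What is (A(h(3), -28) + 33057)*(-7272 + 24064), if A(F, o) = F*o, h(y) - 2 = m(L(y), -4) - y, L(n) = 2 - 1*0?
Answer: 557444024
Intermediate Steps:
L(n) = 2 (L(n) = 2 + 0 = 2)
h(y) = -2 - y (h(y) = 2 + (-4 - y) = -2 - y)
(A(h(3), -28) + 33057)*(-7272 + 24064) = ((-2 - 1*3)*(-28) + 33057)*(-7272 + 24064) = ((-2 - 3)*(-28) + 33057)*16792 = (-5*(-28) + 33057)*16792 = (140 + 33057)*16792 = 33197*16792 = 557444024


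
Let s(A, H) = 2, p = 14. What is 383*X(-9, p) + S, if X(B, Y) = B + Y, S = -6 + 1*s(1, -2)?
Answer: 1911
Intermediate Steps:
S = -4 (S = -6 + 1*2 = -6 + 2 = -4)
383*X(-9, p) + S = 383*(-9 + 14) - 4 = 383*5 - 4 = 1915 - 4 = 1911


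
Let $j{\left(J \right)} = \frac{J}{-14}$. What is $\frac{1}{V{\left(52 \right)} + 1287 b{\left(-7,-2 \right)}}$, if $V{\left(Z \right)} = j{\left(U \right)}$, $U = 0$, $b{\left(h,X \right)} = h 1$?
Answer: $- \frac{1}{9009} \approx -0.000111$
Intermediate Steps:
$b{\left(h,X \right)} = h$
$j{\left(J \right)} = - \frac{J}{14}$ ($j{\left(J \right)} = J \left(- \frac{1}{14}\right) = - \frac{J}{14}$)
$V{\left(Z \right)} = 0$ ($V{\left(Z \right)} = \left(- \frac{1}{14}\right) 0 = 0$)
$\frac{1}{V{\left(52 \right)} + 1287 b{\left(-7,-2 \right)}} = \frac{1}{0 + 1287 \left(-7\right)} = \frac{1}{0 - 9009} = \frac{1}{-9009} = - \frac{1}{9009}$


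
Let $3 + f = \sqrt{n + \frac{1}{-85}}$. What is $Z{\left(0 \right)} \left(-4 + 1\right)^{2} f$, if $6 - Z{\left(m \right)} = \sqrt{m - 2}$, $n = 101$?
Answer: $- \frac{9 \left(6 - i \sqrt{2}\right) \left(255 - 2 \sqrt{182410}\right)}{85} \approx 380.66 - 89.723 i$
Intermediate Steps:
$f = -3 + \frac{2 \sqrt{182410}}{85}$ ($f = -3 + \sqrt{101 + \frac{1}{-85}} = -3 + \sqrt{101 - \frac{1}{85}} = -3 + \sqrt{\frac{8584}{85}} = -3 + \frac{2 \sqrt{182410}}{85} \approx 7.0493$)
$Z{\left(m \right)} = 6 - \sqrt{-2 + m}$ ($Z{\left(m \right)} = 6 - \sqrt{m - 2} = 6 - \sqrt{-2 + m}$)
$Z{\left(0 \right)} \left(-4 + 1\right)^{2} f = \left(6 - \sqrt{-2 + 0}\right) \left(-4 + 1\right)^{2} \left(-3 + \frac{2 \sqrt{182410}}{85}\right) = \left(6 - \sqrt{-2}\right) \left(-3\right)^{2} \left(-3 + \frac{2 \sqrt{182410}}{85}\right) = \left(6 - i \sqrt{2}\right) 9 \left(-3 + \frac{2 \sqrt{182410}}{85}\right) = \left(54 - 9 i \sqrt{2}\right) \left(-3 + \frac{2 \sqrt{182410}}{85}\right) = \left(-3 + \frac{2 \sqrt{182410}}{85}\right) \left(54 - 9 i \sqrt{2}\right)$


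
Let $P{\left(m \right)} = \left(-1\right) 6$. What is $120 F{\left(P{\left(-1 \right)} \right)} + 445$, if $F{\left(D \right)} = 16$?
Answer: $2365$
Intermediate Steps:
$P{\left(m \right)} = -6$
$120 F{\left(P{\left(-1 \right)} \right)} + 445 = 120 \cdot 16 + 445 = 1920 + 445 = 2365$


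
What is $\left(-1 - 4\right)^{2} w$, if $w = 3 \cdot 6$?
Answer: $450$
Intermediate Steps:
$w = 18$
$\left(-1 - 4\right)^{2} w = \left(-1 - 4\right)^{2} \cdot 18 = \left(-5\right)^{2} \cdot 18 = 25 \cdot 18 = 450$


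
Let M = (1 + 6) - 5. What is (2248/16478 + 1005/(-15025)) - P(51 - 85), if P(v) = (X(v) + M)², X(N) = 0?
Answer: -97311199/24758195 ≈ -3.9305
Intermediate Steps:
M = 2 (M = 7 - 5 = 2)
P(v) = 4 (P(v) = (0 + 2)² = 2² = 4)
(2248/16478 + 1005/(-15025)) - P(51 - 85) = (2248/16478 + 1005/(-15025)) - 1*4 = (2248*(1/16478) + 1005*(-1/15025)) - 4 = (1124/8239 - 201/3005) - 4 = 1721581/24758195 - 4 = -97311199/24758195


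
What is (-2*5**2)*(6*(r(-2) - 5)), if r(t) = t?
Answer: 2100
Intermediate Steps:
(-2*5**2)*(6*(r(-2) - 5)) = (-2*5**2)*(6*(-2 - 5)) = (-2*25)*(6*(-7)) = -50*(-42) = 2100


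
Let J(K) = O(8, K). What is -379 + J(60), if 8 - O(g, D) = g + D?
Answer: -439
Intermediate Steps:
O(g, D) = 8 - D - g (O(g, D) = 8 - (g + D) = 8 - (D + g) = 8 + (-D - g) = 8 - D - g)
J(K) = -K (J(K) = 8 - K - 1*8 = 8 - K - 8 = -K)
-379 + J(60) = -379 - 1*60 = -379 - 60 = -439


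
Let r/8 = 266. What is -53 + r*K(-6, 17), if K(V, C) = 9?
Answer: 19099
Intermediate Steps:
r = 2128 (r = 8*266 = 2128)
-53 + r*K(-6, 17) = -53 + 2128*9 = -53 + 19152 = 19099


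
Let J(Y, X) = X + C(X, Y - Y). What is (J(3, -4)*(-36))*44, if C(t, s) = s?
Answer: 6336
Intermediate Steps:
J(Y, X) = X (J(Y, X) = X + (Y - Y) = X + 0 = X)
(J(3, -4)*(-36))*44 = -4*(-36)*44 = 144*44 = 6336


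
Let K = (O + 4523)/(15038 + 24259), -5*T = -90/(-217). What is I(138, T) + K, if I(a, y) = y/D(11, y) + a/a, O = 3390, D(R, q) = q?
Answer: 86507/39297 ≈ 2.2014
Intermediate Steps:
T = -18/217 (T = -(-18)/(-217) = -(-18)*(-1)/217 = -⅕*90/217 = -18/217 ≈ -0.082949)
I(a, y) = 2 (I(a, y) = y/y + a/a = 1 + 1 = 2)
K = 7913/39297 (K = (3390 + 4523)/(15038 + 24259) = 7913/39297 ≈ 0.20136)
I(138, T) + K = 2 + 7913/39297 = 86507/39297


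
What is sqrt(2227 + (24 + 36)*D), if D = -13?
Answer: sqrt(1447) ≈ 38.039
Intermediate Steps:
sqrt(2227 + (24 + 36)*D) = sqrt(2227 + (24 + 36)*(-13)) = sqrt(2227 + 60*(-13)) = sqrt(2227 - 780) = sqrt(1447)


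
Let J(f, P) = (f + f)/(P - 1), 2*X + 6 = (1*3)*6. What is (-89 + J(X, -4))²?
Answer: 208849/25 ≈ 8354.0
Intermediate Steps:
X = 6 (X = -3 + ((1*3)*6)/2 = -3 + (3*6)/2 = -3 + (½)*18 = -3 + 9 = 6)
J(f, P) = 2*f/(-1 + P) (J(f, P) = (2*f)/(-1 + P) = 2*f/(-1 + P))
(-89 + J(X, -4))² = (-89 + 2*6/(-1 - 4))² = (-89 + 2*6/(-5))² = (-89 + 2*6*(-⅕))² = (-89 - 12/5)² = (-457/5)² = 208849/25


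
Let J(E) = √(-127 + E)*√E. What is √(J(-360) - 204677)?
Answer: √(-204677 - 6*√4870) ≈ 452.88*I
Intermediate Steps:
J(E) = √E*√(-127 + E)
√(J(-360) - 204677) = √(√(-360)*√(-127 - 360) - 204677) = √((6*I*√10)*√(-487) - 204677) = √((6*I*√10)*(I*√487) - 204677) = √(-6*√4870 - 204677) = √(-204677 - 6*√4870)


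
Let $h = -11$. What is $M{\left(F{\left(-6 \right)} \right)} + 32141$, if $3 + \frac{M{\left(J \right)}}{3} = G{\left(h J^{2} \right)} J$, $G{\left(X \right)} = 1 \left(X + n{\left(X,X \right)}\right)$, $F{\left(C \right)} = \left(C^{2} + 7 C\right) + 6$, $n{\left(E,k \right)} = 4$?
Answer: $32132$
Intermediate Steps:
$F{\left(C \right)} = 6 + C^{2} + 7 C$
$G{\left(X \right)} = 4 + X$ ($G{\left(X \right)} = 1 \left(X + 4\right) = 1 \left(4 + X\right) = 4 + X$)
$M{\left(J \right)} = -9 + 3 J \left(4 - 11 J^{2}\right)$ ($M{\left(J \right)} = -9 + 3 \left(4 - 11 J^{2}\right) J = -9 + 3 J \left(4 - 11 J^{2}\right)$)
$M{\left(F{\left(-6 \right)} \right)} + 32141 = \left(-9 - 33 \left(6 + \left(-6\right)^{2} + 7 \left(-6\right)\right)^{3} + 12 \left(6 + \left(-6\right)^{2} + 7 \left(-6\right)\right)\right) + 32141 = \left(-9 - 33 \left(6 + 36 - 42\right)^{3} + 12 \left(6 + 36 - 42\right)\right) + 32141 = \left(-9 - 33 \cdot 0^{3} + 12 \cdot 0\right) + 32141 = \left(-9 - 0 + 0\right) + 32141 = \left(-9 + 0 + 0\right) + 32141 = -9 + 32141 = 32132$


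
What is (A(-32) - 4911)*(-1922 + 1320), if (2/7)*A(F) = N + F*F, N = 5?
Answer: 788319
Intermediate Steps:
A(F) = 35/2 + 7*F**2/2 (A(F) = 7*(5 + F*F)/2 = 7*(5 + F**2)/2 = 35/2 + 7*F**2/2)
(A(-32) - 4911)*(-1922 + 1320) = ((35/2 + (7/2)*(-32)**2) - 4911)*(-1922 + 1320) = ((35/2 + (7/2)*1024) - 4911)*(-602) = ((35/2 + 3584) - 4911)*(-602) = (7203/2 - 4911)*(-602) = -2619/2*(-602) = 788319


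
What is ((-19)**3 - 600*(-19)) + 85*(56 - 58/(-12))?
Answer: 58271/6 ≈ 9711.8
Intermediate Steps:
((-19)**3 - 600*(-19)) + 85*(56 - 58/(-12)) = (-6859 + 11400) + 85*(56 - 58*(-1/12)) = 4541 + 85*(56 + 29/6) = 4541 + 85*(365/6) = 4541 + 31025/6 = 58271/6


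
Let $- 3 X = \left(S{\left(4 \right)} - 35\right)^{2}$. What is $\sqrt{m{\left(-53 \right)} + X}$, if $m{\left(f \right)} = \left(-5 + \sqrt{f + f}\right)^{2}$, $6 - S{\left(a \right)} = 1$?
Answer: $\sqrt{-300 + \left(-5 + i \sqrt{106}\right)^{2}} \approx 2.614 - 19.693 i$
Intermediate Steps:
$S{\left(a \right)} = 5$ ($S{\left(a \right)} = 6 - 1 = 5$)
$m{\left(f \right)} = \left(-5 + \sqrt{2} \sqrt{f}\right)^{2}$ ($m{\left(f \right)} = \left(-5 + \sqrt{2 f}\right)^{2} = \left(-5 + \sqrt{2} \sqrt{f}\right)^{2}$)
$X = -300$ ($X = - \frac{\left(5 - 35\right)^{2}}{3} = - \frac{\left(-30\right)^{2}}{3} = \left(- \frac{1}{3}\right) 900 = -300$)
$\sqrt{m{\left(-53 \right)} + X} = \sqrt{\left(-5 + \sqrt{2} \sqrt{-53}\right)^{2} - 300} = \sqrt{\left(-5 + \sqrt{2} i \sqrt{53}\right)^{2} - 300} = \sqrt{\left(-5 + i \sqrt{106}\right)^{2} - 300} = \sqrt{-300 + \left(-5 + i \sqrt{106}\right)^{2}}$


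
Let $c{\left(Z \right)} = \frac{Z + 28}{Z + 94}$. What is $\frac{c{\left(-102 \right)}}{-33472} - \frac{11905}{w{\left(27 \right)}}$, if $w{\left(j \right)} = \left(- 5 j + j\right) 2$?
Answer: $\frac{199241081}{3614976} \approx 55.115$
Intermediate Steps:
$w{\left(j \right)} = - 8 j$ ($w{\left(j \right)} = - 4 j 2 = - 8 j$)
$c{\left(Z \right)} = \frac{28 + Z}{94 + Z}$
$\frac{c{\left(-102 \right)}}{-33472} - \frac{11905}{w{\left(27 \right)}} = \frac{\frac{1}{94 - 102} \left(28 - 102\right)}{-33472} - \frac{11905}{\left(-8\right) 27} = \frac{1}{-8} \left(-74\right) \left(- \frac{1}{33472}\right) - \frac{11905}{-216} = \left(- \frac{1}{8}\right) \left(-74\right) \left(- \frac{1}{33472}\right) - - \frac{11905}{216} = \frac{37}{4} \left(- \frac{1}{33472}\right) + \frac{11905}{216} = - \frac{37}{133888} + \frac{11905}{216} = \frac{199241081}{3614976}$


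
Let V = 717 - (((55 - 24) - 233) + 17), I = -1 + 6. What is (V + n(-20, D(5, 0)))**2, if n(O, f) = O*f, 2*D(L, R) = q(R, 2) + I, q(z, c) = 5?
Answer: 643204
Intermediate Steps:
I = 5
V = 902 (V = 717 - ((31 - 233) + 17) = 717 - (-202 + 17) = 717 - 1*(-185) = 717 + 185 = 902)
D(L, R) = 5 (D(L, R) = (5 + 5)/2 = (1/2)*10 = 5)
(V + n(-20, D(5, 0)))**2 = (902 - 20*5)**2 = (902 - 100)**2 = 802**2 = 643204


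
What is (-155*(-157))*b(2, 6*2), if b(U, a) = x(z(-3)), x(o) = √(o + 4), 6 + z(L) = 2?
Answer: 0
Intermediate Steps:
z(L) = -4 (z(L) = -6 + 2 = -4)
x(o) = √(4 + o)
b(U, a) = 0 (b(U, a) = √(4 - 4) = √0 = 0)
(-155*(-157))*b(2, 6*2) = -155*(-157)*0 = 24335*0 = 0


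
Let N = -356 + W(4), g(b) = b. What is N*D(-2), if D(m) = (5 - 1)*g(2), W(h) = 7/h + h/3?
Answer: -8470/3 ≈ -2823.3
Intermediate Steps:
W(h) = 7/h + h/3 (W(h) = 7/h + h*(⅓) = 7/h + h/3)
N = -4235/12 (N = -356 + (7/4 + (⅓)*4) = -356 + (7*(¼) + 4/3) = -356 + (7/4 + 4/3) = -356 + 37/12 = -4235/12 ≈ -352.92)
D(m) = 8 (D(m) = (5 - 1)*2 = 4*2 = 8)
N*D(-2) = -4235/12*8 = -8470/3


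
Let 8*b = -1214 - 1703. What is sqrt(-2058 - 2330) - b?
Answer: 2917/8 + 2*I*sqrt(1097) ≈ 364.63 + 66.242*I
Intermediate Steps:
b = -2917/8 (b = (-1214 - 1703)/8 = (1/8)*(-2917) = -2917/8 ≈ -364.63)
sqrt(-2058 - 2330) - b = sqrt(-2058 - 2330) - 1*(-2917/8) = sqrt(-4388) + 2917/8 = 2*I*sqrt(1097) + 2917/8 = 2917/8 + 2*I*sqrt(1097)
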